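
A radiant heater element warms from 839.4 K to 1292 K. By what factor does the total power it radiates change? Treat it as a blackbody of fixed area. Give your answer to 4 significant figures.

P ∝ T⁴, so P₂/P₁ = (T₂/T₁)⁴ = (1292/839.4)⁴ = (1.53919)⁴ = 5.613.

P₂/P₁ ≈ 5.613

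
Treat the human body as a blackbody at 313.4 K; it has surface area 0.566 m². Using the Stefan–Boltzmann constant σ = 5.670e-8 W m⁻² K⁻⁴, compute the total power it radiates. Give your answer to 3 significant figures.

Area A = 0.566 m².
P = σAT⁴ = 5.670×10⁻⁸ × 0.566 × (313.4)⁴ = 310 W.

P ≈ 310 W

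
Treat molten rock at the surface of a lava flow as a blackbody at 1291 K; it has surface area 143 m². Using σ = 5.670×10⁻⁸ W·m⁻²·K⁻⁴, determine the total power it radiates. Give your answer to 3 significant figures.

P ≈ 2.25×10⁷ W

Area A = 143 m².
P = σAT⁴ = 5.670×10⁻⁸ × 143 × (1291)⁴ = 2.25×10⁷ W.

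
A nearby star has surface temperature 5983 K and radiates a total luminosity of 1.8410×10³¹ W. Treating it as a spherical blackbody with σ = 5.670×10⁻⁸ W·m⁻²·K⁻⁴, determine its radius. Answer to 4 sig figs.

R ≈ 1.420×10¹¹ m

L = 4πR²σT⁴ ⇒ R = √(L/(4πσT⁴)).
σT⁴ = 7.26539×10⁷ W/m², so R = √(1.8410×10³¹/(4π×7.26539×10⁷)) = 1.420×10¹¹ m.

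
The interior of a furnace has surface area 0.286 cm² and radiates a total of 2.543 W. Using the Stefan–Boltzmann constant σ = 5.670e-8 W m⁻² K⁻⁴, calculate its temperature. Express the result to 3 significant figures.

T ≈ 1.12×10³ K

Area A = 0.286 cm² = 2.86×10⁻⁵ m².
P = σAT⁴ ⇒ T = (P/(σA))^(1/4) = (2.543/(5.670×10⁻⁸×2.86×10⁻⁵))^(1/4) = 1.12×10³ K.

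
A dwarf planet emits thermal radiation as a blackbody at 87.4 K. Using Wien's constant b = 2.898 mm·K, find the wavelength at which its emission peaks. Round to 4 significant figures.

λ_max ≈ 33.16 μm

Wien's displacement law: λ_max = b/T = (2.898×10⁻³ m·K)/(87.4 K) = 3.3158×10⁻⁵ m.
That is 33.16 μm, in the infrared range.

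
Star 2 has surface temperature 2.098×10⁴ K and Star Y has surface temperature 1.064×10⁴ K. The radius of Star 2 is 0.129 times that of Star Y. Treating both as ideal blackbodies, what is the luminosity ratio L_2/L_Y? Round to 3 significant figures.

L_2/L_Y ≈ 0.252

L ∝ R²T⁴, so L_2/L_Y = (R_2/R_Y)²(T_2/T_Y)⁴ = (0.129)² × (2.098×10⁴/1.064×10⁴)⁴ = 0.016641 × 15.1166 = 0.252.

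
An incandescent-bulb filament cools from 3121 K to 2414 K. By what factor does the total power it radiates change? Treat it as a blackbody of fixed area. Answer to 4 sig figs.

P₂/P₁ ≈ 0.3579

P ∝ T⁴, so P₂/P₁ = (T₂/T₁)⁴ = (2414/3121)⁴ = (0.773470)⁴ = 0.3579.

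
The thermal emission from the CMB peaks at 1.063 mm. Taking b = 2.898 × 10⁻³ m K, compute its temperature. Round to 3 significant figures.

T ≈ 2.73 K

Wien's law gives T = b/λ_max = (2.898×10⁻³ m·K)/(1.063×10⁻³ m) = 2.73 K.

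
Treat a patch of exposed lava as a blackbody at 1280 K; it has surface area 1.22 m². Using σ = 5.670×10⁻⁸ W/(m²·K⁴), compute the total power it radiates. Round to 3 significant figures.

P ≈ 1.86×10⁵ W

Area A = 1.22 m².
P = σAT⁴ = 5.670×10⁻⁸ × 1.22 × (1280)⁴ = 1.86×10⁵ W.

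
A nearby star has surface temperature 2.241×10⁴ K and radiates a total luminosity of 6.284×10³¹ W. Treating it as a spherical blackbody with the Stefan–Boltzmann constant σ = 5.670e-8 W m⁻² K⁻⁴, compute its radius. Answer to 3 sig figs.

L = 4πR²σT⁴ ⇒ R = √(L/(4πσT⁴)).
σT⁴ = 1.43005×10¹⁰ W/m², so R = √(6.284×10³¹/(4π×1.43005×10¹⁰)) = 1.87×10¹⁰ m.

R ≈ 1.87×10¹⁰ m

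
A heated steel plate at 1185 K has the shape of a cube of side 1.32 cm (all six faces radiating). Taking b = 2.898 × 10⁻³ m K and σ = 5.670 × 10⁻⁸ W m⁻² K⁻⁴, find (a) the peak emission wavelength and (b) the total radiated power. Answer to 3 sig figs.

(a) λ_max = b/T = 2.898×10⁻³/1185 = 2.446×10⁻⁶ m = 2.45 μm.
Area A = 6s² = 6×(0.0132 m)² = 1.04544×10⁻³ m².
(b) P = σAT⁴ = 5.670×10⁻⁸×1.04544×10⁻³×(1185)⁴ = 117 W.

λ_max ≈ 2.45 μm; P ≈ 117 W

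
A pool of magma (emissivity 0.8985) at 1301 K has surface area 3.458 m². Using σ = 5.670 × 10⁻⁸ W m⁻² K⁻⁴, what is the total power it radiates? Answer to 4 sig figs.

P ≈ 5.047×10⁵ W

Area A = 3.458 m².
P = εσAT⁴ = 0.8985 × 5.670×10⁻⁸ × 3.458 × (1301)⁴ = 5.047×10⁵ W.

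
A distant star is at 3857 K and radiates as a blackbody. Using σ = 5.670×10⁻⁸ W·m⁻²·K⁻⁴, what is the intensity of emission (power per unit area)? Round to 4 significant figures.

Stefan–Boltzmann: I = σT⁴ = 5.670×10⁻⁸ × (3857)⁴ = 1.255×10⁷ W/m².

I ≈ 1.255×10⁷ W/m²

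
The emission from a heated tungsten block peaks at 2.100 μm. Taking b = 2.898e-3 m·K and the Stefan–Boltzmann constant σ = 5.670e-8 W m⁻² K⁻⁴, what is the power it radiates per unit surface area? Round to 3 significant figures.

I ≈ 2.06×10⁵ W/m²

Wien's law: T = b/λ_max = 2.898×10⁻³/2.100×10⁻⁶ = 1380.00 K.
Then I = σT⁴ = 5.670×10⁻⁸×(1380.00)⁴ = 2.06×10⁵ W/m².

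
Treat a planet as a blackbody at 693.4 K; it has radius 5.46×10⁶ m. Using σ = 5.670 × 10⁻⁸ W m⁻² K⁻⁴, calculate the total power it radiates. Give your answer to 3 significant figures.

Surface area A = 4πR² = 4π(5.46×10⁶ m)² = 3.74624×10¹⁴ m².
P = σAT⁴ = 5.670×10⁻⁸ × 3.74624×10¹⁴ × (693.4)⁴ = 4.91×10¹⁸ W.

P ≈ 4.91×10¹⁸ W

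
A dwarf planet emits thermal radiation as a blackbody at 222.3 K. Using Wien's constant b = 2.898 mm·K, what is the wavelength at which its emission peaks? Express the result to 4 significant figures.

λ_max ≈ 13.04 μm

Wien's displacement law: λ_max = b/T = (2.898×10⁻³ m·K)/(222.3 K) = 1.3036×10⁻⁵ m.
That is 13.04 μm, in the infrared range.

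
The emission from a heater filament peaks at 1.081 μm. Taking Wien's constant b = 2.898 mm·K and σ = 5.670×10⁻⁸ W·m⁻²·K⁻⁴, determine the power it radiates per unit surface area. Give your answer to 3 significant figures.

I ≈ 2.93×10⁶ W/m²

Wien's law: T = b/λ_max = 2.898×10⁻³/1.081×10⁻⁶ = 2680.85 K.
Then I = σT⁴ = 5.670×10⁻⁸×(2680.85)⁴ = 2.93×10⁶ W/m².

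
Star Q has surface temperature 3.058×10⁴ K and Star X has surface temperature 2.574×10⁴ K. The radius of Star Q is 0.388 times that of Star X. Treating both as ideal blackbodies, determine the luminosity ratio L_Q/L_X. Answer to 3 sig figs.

L ∝ R²T⁴, so L_Q/L_X = (R_Q/R_X)²(T_Q/T_X)⁴ = (0.388)² × (3.058×10⁴/2.574×10⁴)⁴ = 0.150544 × 1.99212 = 0.300.

L_Q/L_X ≈ 0.300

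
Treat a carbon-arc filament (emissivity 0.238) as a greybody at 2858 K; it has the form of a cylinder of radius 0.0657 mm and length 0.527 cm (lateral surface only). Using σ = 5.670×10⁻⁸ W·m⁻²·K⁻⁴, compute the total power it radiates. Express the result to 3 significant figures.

P ≈ 1.96 W

Lateral area A = 2πrL = 2π×6.57×10⁻⁵×5.27×10⁻³ = 2.17548×10⁻⁶ m².
P = εσAT⁴ = 0.238 × 5.670×10⁻⁸ × 2.17548×10⁻⁶ × (2858)⁴ = 1.96 W.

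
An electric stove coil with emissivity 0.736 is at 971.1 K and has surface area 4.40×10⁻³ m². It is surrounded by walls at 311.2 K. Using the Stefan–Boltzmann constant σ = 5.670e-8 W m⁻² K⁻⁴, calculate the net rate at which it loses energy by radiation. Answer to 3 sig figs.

Area A = 4.40×10⁻³ m².
Net radiated power P_net = εσA(T⁴ − T₀⁴) = 0.736×5.670×10⁻⁸×4.40×10⁻³×(971.1⁴ − 311.2⁴).
T⁴ − T₀⁴ = 8.89315×10¹¹ − 9.37904×10⁹ = 8.79936×10¹¹ K⁴, so P_net = 162 W.

Net loss ≈ 162 W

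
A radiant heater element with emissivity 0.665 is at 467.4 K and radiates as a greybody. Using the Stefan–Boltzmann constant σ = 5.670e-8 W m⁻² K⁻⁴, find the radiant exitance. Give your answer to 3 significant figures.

I ≈ 1.80×10³ W/m²

Stefan–Boltzmann: I = εσT⁴ = 0.665 × 5.670×10⁻⁸ × (467.4)⁴ = 1.80×10³ W/m².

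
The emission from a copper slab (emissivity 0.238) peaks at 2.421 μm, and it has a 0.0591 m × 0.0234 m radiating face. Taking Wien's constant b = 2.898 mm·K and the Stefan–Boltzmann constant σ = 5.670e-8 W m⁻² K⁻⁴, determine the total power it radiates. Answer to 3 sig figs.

P ≈ 38.3 W

Wien's law: T = b/λ_max = 2.898×10⁻³/2.421×10⁻⁶ = 1197.03 K.
Area A = 0.0591 × 0.0234 = 1.38294×10⁻³ m².
Then P = εσAT⁴ = 0.238×5.670×10⁻⁸×1.38294×10⁻³×(1197.03)⁴ = 38.3 W.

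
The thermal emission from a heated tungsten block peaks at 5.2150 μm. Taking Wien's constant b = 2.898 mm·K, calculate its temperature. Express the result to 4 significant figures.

T ≈ 555.7 K

Wien's law gives T = b/λ_max = (2.898×10⁻³ m·K)/(5.2150×10⁻⁶ m) = 555.7 K.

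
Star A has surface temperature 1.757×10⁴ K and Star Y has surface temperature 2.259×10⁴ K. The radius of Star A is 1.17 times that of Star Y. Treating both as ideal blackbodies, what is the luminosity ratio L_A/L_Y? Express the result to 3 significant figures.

L_A/L_Y ≈ 0.501

L ∝ R²T⁴, so L_A/L_Y = (R_A/R_Y)²(T_A/T_Y)⁴ = (1.17)² × (1.757×10⁴/2.259×10⁴)⁴ = 1.3689 × 0.365950 = 0.501.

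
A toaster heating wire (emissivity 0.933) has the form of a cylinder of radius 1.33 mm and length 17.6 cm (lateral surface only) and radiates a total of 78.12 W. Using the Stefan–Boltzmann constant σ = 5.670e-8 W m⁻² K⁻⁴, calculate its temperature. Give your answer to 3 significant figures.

Lateral area A = 2πrL = 2π×1.33×10⁻³×0.176 = 1.47077×10⁻³ m².
P = εσAT⁴ ⇒ T = (P/(εσA))^(1/4) = (78.12/(0.933×5.670×10⁻⁸×1.47077×10⁻³))^(1/4) = 1.00×10³ K.

T ≈ 1.00×10³ K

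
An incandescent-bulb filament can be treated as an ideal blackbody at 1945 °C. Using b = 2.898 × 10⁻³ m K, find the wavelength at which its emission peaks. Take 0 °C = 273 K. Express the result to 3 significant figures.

T = 1945 °C + 273 = 2218 K.
Wien's displacement law: λ_max = b/T = (2.898×10⁻³ m·K)/(2218 K) = 1.307×10⁻⁶ m.
That is 1.31×10³ nm, in the infrared range.

λ_max ≈ 1.31×10³ nm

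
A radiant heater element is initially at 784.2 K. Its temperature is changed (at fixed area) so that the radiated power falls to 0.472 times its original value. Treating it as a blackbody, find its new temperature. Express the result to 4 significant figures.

T₂ ≈ 650.0 K

P ∝ T⁴, so T₂/T₁ = (P₂/P₁)^(1/4) = (0.472)^(1/4) = 0.828868.
T₂ = 784.2 × 0.828868 = 650.0 K.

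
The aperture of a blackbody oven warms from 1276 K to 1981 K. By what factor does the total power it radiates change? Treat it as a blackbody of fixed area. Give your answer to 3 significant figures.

P₂/P₁ ≈ 5.81

P ∝ T⁴, so P₂/P₁ = (T₂/T₁)⁴ = (1981/1276)⁴ = (1.55251)⁴ = 5.81.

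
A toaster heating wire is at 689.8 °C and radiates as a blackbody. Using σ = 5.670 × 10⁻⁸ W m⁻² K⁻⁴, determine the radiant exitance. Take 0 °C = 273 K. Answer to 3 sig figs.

I ≈ 4.87×10⁴ W/m²

T = 689.8 °C + 273 = 962.8 K.
Stefan–Boltzmann: I = σT⁴ = 5.670×10⁻⁸ × (962.8)⁴ = 4.87×10⁴ W/m².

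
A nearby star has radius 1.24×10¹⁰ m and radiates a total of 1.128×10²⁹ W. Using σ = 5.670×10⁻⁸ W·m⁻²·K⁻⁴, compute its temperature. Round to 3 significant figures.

Surface area A = 4πR² = 4π(1.24×10¹⁰ m)² = 1.93221×10²¹ m².
P = σAT⁴ ⇒ T = (P/(σA))^(1/4) = (1.128×10²⁹/(5.670×10⁻⁸×1.93221×10²¹))^(1/4) = 5.66×10³ K.

T ≈ 5.66×10³ K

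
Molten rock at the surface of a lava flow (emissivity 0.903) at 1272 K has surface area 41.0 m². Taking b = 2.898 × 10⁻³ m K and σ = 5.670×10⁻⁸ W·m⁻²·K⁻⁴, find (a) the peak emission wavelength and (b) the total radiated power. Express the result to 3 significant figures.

(a) λ_max = b/T = 2.898×10⁻³/1272 = 2.278×10⁻⁶ m = 2.28 μm.
Area A = 41.0 m².
(b) P = εσAT⁴ = 0.903×5.670×10⁻⁸×41.0×(1272)⁴ = 5.50×10⁶ W.

λ_max ≈ 2.28 μm; P ≈ 5.50×10⁶ W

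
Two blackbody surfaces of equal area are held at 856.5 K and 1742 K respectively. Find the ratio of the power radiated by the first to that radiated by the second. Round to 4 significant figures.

P₁/P₂ ≈ 0.05844

With equal areas, P₁/P₂ = (T₁/T₂)⁴ = (856.5/1742)⁴ = 0.05844.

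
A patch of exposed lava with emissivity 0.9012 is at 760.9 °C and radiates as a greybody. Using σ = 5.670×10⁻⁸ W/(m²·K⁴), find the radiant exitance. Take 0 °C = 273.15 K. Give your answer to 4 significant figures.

I ≈ 5.842×10⁴ W/m²

T = 760.9 °C + 273.15 = 1034.05 K.
Stefan–Boltzmann: I = εσT⁴ = 0.9012 × 5.670×10⁻⁸ × (1034.05)⁴ = 5.842×10⁴ W/m².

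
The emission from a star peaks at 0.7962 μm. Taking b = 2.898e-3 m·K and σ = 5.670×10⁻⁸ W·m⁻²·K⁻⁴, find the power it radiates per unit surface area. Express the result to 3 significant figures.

I ≈ 9.95×10⁶ W/m²

Wien's law: T = b/λ_max = 2.898×10⁻³/7.962×10⁻⁷ = 3639.79 K.
Then I = σT⁴ = 5.670×10⁻⁸×(3639.79)⁴ = 9.95×10⁶ W/m².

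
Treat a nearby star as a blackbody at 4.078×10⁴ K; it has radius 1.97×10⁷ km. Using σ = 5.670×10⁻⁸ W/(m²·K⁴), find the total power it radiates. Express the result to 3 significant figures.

P ≈ 7.65×10³² W

Surface area A = 4πR² = 4π(1.97×10¹⁰ m)² = 4.87688×10²¹ m².
P = σAT⁴ = 5.670×10⁻⁸ × 4.87688×10²¹ × (4.078×10⁴)⁴ = 7.65×10³² W.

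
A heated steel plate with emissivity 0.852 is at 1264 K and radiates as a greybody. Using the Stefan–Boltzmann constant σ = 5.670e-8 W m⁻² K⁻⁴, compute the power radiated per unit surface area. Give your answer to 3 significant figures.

I ≈ 1.23×10⁵ W/m²

Stefan–Boltzmann: I = εσT⁴ = 0.852 × 5.670×10⁻⁸ × (1264)⁴ = 1.23×10⁵ W/m².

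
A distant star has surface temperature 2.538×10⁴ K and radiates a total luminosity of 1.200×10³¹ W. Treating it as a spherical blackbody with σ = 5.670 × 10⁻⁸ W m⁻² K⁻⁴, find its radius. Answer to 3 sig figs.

L = 4πR²σT⁴ ⇒ R = √(L/(4πσT⁴)).
σT⁴ = 2.35261×10¹⁰ W/m², so R = √(1.200×10³¹/(4π×2.35261×10¹⁰)) = 6.37×10⁹ m.

R ≈ 6.37×10⁹ m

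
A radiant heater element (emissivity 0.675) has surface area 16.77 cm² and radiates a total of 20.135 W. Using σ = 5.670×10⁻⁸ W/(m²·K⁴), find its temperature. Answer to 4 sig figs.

T ≈ 748.4 K

Area A = 16.77 cm² = 1.677×10⁻³ m².
P = εσAT⁴ ⇒ T = (P/(εσA))^(1/4) = (20.135/(0.675×5.670×10⁻⁸×1.677×10⁻³))^(1/4) = 748.4 K.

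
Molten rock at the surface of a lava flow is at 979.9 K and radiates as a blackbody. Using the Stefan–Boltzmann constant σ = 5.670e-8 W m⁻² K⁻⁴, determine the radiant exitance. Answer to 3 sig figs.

Stefan–Boltzmann: I = σT⁴ = 5.670×10⁻⁸ × (979.9)⁴ = 5.23×10⁴ W/m².

I ≈ 5.23×10⁴ W/m²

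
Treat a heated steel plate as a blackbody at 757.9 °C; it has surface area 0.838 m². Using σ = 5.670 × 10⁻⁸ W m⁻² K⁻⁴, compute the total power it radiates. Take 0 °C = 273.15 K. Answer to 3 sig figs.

P ≈ 5.37×10⁴ W

T = 757.9 °C + 273.15 = 1031.05 K.
Area A = 0.838 m².
P = σAT⁴ = 5.670×10⁻⁸ × 0.838 × (1031.05)⁴ = 5.37×10⁴ W.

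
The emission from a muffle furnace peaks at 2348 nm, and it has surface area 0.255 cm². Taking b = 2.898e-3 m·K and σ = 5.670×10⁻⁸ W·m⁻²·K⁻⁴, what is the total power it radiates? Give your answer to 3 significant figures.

P ≈ 3.36 W

Wien's law: T = b/λ_max = 2.898×10⁻³/2.348×10⁻⁶ = 1234.24 K.
Area A = 0.255 cm² = 2.55×10⁻⁵ m².
Then P = σAT⁴ = 5.670×10⁻⁸×2.55×10⁻⁵×(1234.24)⁴ = 3.36 W.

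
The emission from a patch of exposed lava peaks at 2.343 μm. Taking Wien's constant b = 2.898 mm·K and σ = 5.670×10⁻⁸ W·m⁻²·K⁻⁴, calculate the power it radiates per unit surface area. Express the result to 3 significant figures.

Wien's law: T = b/λ_max = 2.898×10⁻³/2.343×10⁻⁶ = 1236.88 K.
Then I = σT⁴ = 5.670×10⁻⁸×(1236.88)⁴ = 1.33×10⁵ W/m².

I ≈ 1.33×10⁵ W/m²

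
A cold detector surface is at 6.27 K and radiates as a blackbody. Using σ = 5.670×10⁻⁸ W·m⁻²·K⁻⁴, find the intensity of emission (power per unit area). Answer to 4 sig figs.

I ≈ 8.763×10⁻⁵ W/m²

Stefan–Boltzmann: I = σT⁴ = 5.670×10⁻⁸ × (6.27)⁴ = 8.763×10⁻⁵ W/m².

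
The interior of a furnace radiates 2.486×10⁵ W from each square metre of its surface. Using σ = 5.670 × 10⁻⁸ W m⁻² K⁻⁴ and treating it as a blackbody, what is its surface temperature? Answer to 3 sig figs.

I = σT⁴, so T = (I/σ)^(1/4) = (2.486×10⁵/(5.670×10⁻⁸))^(1/4) = 1.45×10³ K.

T ≈ 1.45×10³ K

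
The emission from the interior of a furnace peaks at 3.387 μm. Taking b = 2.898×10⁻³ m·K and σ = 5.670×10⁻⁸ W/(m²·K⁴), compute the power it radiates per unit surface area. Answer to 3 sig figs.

I ≈ 3.04×10⁴ W/m²

Wien's law: T = b/λ_max = 2.898×10⁻³/3.387×10⁻⁶ = 855.624 K.
Then I = σT⁴ = 5.670×10⁻⁸×(855.624)⁴ = 3.04×10⁴ W/m².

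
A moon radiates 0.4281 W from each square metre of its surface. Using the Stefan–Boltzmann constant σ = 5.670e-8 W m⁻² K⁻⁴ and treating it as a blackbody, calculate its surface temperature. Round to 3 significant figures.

I = σT⁴, so T = (I/σ)^(1/4) = (0.4281/(5.670×10⁻⁸))^(1/4) = 52.4 K.

T ≈ 52.4 K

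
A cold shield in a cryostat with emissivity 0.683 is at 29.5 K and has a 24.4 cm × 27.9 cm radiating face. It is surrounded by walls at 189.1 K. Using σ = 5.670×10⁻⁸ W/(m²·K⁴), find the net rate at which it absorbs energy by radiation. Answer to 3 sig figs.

Net gain ≈ 3.37 W

Area A = 0.244 × 0.279 = 0.068076 m².
Net radiated power P_net = εσA(T⁴ − T₀⁴) = 0.683×5.670×10⁻⁸×0.068076×(29.5⁴ − 189.1⁴).
T⁴ − T₀⁴ = 7.57335×10⁵ − 1.27869×10⁹ = -1.27793×10⁹ K⁴, so P_net = -3.37 W — negative, meaning a net gain of 3.37 W.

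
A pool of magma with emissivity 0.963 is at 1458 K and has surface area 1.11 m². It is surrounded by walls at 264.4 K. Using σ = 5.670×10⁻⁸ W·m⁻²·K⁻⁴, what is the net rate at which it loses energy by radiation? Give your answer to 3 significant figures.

Net loss ≈ 2.74×10⁵ W

Area A = 1.11 m².
Net radiated power P_net = εσA(T⁴ − T₀⁴) = 0.963×5.670×10⁻⁸×1.11×(1458⁴ − 264.4⁴).
T⁴ − T₀⁴ = 4.51887×10¹² − 4.88704×10⁹ = 4.51398×10¹² K⁴, so P_net = 2.74×10⁵ W.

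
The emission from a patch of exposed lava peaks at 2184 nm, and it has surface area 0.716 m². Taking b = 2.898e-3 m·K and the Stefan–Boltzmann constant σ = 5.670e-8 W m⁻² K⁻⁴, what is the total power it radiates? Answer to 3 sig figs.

Wien's law: T = b/λ_max = 2.898×10⁻³/2.184×10⁻⁶ = 1326.92 K.
Area A = 0.716 m².
Then P = σAT⁴ = 5.670×10⁻⁸×0.716×(1326.92)⁴ = 1.26×10⁵ W.

P ≈ 1.26×10⁵ W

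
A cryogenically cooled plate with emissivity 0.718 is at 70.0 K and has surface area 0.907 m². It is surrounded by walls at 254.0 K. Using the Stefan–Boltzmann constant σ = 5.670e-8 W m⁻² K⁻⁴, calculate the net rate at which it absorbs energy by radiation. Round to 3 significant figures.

Net gain ≈ 153 W

Area A = 0.907 m².
Net radiated power P_net = εσA(T⁴ − T₀⁴) = 0.718×5.670×10⁻⁸×0.907×(70.0⁴ − 254.0⁴).
T⁴ − T₀⁴ = 2.40100×10⁷ − 4.16231×10⁹ = -4.13830×10⁹ K⁴, so P_net = -153 W — negative, meaning a net gain of 153 W.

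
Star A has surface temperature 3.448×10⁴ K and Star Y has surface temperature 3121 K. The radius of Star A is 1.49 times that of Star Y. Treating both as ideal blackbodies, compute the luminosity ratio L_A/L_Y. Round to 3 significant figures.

L ∝ R²T⁴, so L_A/L_Y = (R_A/R_Y)²(T_A/T_Y)⁴ = (1.49)² × (3.448×10⁴/3121)⁴ = 2.2201 × 14896.8 = 3.31×10⁴.

L_A/L_Y ≈ 3.31×10⁴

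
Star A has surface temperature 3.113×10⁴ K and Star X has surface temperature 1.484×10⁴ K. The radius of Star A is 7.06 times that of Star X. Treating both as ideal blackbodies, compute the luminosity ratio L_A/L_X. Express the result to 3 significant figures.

L ∝ R²T⁴, so L_A/L_X = (R_A/R_X)²(T_A/T_X)⁴ = (7.06)² × (3.113×10⁴/1.484×10⁴)⁴ = 49.8436 × 19.3634 = 965.

L_A/L_X ≈ 965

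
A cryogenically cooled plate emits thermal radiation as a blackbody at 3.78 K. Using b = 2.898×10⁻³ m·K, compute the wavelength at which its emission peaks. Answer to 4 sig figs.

Wien's displacement law: λ_max = b/T = (2.898×10⁻³ m·K)/(3.78 K) = 7.6667×10⁻⁴ m.
That is 7.667×10⁻⁴ m, in the infrared range.

λ_max ≈ 7.667×10⁻⁴ m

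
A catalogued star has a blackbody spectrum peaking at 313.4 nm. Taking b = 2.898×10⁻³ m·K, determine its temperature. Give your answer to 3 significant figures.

T ≈ 9.25×10³ K

Wien's law gives T = b/λ_max = (2.898×10⁻³ m·K)/(3.134×10⁻⁷ m) = 9.25×10³ K.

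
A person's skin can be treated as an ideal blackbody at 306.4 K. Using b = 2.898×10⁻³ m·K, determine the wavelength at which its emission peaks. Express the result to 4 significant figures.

λ_max ≈ 9.458 μm

Wien's displacement law: λ_max = b/T = (2.898×10⁻³ m·K)/(306.4 K) = 9.4582×10⁻⁶ m.
That is 9.458 μm, in the infrared range.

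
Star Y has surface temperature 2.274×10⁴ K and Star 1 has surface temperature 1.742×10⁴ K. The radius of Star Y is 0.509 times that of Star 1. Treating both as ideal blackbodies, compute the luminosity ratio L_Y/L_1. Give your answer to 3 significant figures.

L ∝ R²T⁴, so L_Y/L_1 = (R_Y/R_1)²(T_Y/T_1)⁴ = (0.509)² × (2.274×10⁴/1.742×10⁴)⁴ = 0.259081 × 2.90382 = 0.752.

L_Y/L_1 ≈ 0.752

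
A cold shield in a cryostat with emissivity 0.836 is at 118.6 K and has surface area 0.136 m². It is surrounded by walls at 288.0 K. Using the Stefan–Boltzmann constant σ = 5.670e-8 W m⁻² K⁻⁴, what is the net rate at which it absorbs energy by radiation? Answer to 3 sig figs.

Area A = 0.136 m².
Net radiated power P_net = εσA(T⁴ − T₀⁴) = 0.836×5.670×10⁻⁸×0.136×(118.6⁴ − 288.0⁴).
T⁴ − T₀⁴ = 1.97851×10⁸ − 6.87971×10⁹ = -6.68186×10⁹ K⁴, so P_net = -43.1 W — negative, meaning a net gain of 43.1 W.

Net gain ≈ 43.1 W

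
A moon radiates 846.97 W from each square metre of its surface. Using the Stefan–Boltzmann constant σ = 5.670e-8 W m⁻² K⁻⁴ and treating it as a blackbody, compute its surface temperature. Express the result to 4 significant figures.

T ≈ 349.6 K

I = σT⁴, so T = (I/σ)^(1/4) = (846.97/(5.670×10⁻⁸))^(1/4) = 349.6 K.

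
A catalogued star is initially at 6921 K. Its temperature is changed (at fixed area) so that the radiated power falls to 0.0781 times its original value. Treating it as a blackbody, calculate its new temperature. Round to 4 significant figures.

T₂ ≈ 3659 K

P ∝ T⁴, so T₂/T₁ = (P₂/P₁)^(1/4) = (0.0781)^(1/4) = 0.528643.
T₂ = 6921 × 0.528643 = 3659 K.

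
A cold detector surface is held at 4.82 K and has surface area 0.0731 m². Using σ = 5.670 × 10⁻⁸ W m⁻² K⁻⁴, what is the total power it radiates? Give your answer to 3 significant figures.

P ≈ 2.24×10⁻⁶ W

Area A = 0.0731 m².
P = σAT⁴ = 5.670×10⁻⁸ × 0.0731 × (4.82)⁴ = 2.24×10⁻⁶ W.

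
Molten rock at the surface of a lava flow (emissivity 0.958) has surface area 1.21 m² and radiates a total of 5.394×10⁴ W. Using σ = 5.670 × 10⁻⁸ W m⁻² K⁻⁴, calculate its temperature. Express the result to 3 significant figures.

T ≈ 952 K

Area A = 1.21 m².
P = εσAT⁴ ⇒ T = (P/(εσA))^(1/4) = (5.394×10⁴/(0.958×5.670×10⁻⁸×1.21))^(1/4) = 952 K.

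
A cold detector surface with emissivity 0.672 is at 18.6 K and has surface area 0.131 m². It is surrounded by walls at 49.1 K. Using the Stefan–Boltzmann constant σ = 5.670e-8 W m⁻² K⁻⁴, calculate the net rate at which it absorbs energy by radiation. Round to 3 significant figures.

Net gain ≈ 0.0284 W

Area A = 0.131 m².
Net radiated power P_net = εσA(T⁴ − T₀⁴) = 0.672×5.670×10⁻⁸×0.131×(18.6⁴ − 49.1⁴).
T⁴ − T₀⁴ = 1.19688×10⁵ − 5.81200×10⁶ = -5.69231×10⁶ K⁴, so P_net = -0.0284 W — negative, meaning a net gain of 0.0284 W.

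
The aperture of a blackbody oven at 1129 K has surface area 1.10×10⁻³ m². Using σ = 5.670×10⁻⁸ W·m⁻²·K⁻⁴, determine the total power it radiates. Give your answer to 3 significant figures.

P ≈ 101 W

Area A = 1.10×10⁻³ m².
P = σAT⁴ = 5.670×10⁻⁸ × 1.10×10⁻³ × (1129)⁴ = 101 W.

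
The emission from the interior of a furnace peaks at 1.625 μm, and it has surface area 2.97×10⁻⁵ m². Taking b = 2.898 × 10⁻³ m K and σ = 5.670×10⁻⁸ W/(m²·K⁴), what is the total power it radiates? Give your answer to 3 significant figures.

Wien's law: T = b/λ_max = 2.898×10⁻³/1.625×10⁻⁶ = 1783.38 K.
Area A = 2.97×10⁻⁵ m².
Then P = σAT⁴ = 5.670×10⁻⁸×2.97×10⁻⁵×(1783.38)⁴ = 17.0 W.

P ≈ 17.0 W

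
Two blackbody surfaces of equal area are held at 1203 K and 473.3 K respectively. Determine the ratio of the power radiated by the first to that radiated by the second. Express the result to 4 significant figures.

With equal areas, P₁/P₂ = (T₁/T₂)⁴ = (1203/473.3)⁴ = 41.74.

P₁/P₂ ≈ 41.74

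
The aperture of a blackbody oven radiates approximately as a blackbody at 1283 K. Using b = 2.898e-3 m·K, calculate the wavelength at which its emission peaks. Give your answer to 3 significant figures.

λ_max ≈ 2.26 μm

Wien's displacement law: λ_max = b/T = (2.898×10⁻³ m·K)/(1283 K) = 2.259×10⁻⁶ m.
That is 2.26 μm, in the infrared range.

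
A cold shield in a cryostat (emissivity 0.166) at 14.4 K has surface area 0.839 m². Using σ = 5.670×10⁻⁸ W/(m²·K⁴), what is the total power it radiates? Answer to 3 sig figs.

Area A = 0.839 m².
P = εσAT⁴ = 0.166 × 5.670×10⁻⁸ × 0.839 × (14.4)⁴ = 3.40×10⁻⁴ W.

P ≈ 3.40×10⁻⁴ W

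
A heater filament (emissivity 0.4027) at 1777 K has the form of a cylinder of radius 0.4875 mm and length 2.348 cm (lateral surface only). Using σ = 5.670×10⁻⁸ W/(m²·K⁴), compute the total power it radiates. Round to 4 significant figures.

Lateral area A = 2πrL = 2π×4.875×10⁻⁴×0.02348 = 7.19205×10⁻⁵ m².
P = εσAT⁴ = 0.4027 × 5.670×10⁻⁸ × 7.19205×10⁻⁵ × (1777)⁴ = 16.37 W.

P ≈ 16.37 W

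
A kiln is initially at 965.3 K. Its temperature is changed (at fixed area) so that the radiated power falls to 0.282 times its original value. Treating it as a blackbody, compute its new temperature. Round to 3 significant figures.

P ∝ T⁴, so T₂/T₁ = (P₂/P₁)^(1/4) = (0.282)^(1/4) = 0.728723.
T₂ = 965.3 × 0.728723 = 703 K.

T₂ ≈ 703 K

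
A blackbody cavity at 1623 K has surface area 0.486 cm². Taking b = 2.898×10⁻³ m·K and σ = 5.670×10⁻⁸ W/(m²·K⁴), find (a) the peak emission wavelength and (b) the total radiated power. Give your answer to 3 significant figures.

(a) λ_max = b/T = 2.898×10⁻³/1623 = 1.786×10⁻⁶ m = 1.79×10³ nm.
Area A = 0.486 cm² = 4.86×10⁻⁵ m².
(b) P = σAT⁴ = 5.670×10⁻⁸×4.86×10⁻⁵×(1623)⁴ = 19.1 W.

λ_max ≈ 1.79×10³ nm; P ≈ 19.1 W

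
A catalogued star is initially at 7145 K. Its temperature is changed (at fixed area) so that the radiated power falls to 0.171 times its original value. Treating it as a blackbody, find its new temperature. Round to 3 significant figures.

T₂ ≈ 4.59×10³ K

P ∝ T⁴, so T₂/T₁ = (P₂/P₁)^(1/4) = (0.171)^(1/4) = 0.643056.
T₂ = 7145 × 0.643056 = 4.59×10³ K.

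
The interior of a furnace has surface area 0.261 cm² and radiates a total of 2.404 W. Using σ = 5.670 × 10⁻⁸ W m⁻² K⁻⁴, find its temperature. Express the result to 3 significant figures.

Area A = 0.261 cm² = 2.61×10⁻⁵ m².
P = σAT⁴ ⇒ T = (P/(σA))^(1/4) = (2.404/(5.670×10⁻⁸×2.61×10⁻⁵))^(1/4) = 1.13×10³ K.

T ≈ 1.13×10³ K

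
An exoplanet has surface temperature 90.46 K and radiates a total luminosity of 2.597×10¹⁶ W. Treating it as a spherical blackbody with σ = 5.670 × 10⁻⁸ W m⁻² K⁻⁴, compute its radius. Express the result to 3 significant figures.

L = 4πR²σT⁴ ⇒ R = √(L/(4πσT⁴)).
σT⁴ = 3.79673 W/m², so R = √(2.597×10¹⁶/(4π×3.79673)) = 2.33×10⁷ m.

R ≈ 2.33×10⁷ m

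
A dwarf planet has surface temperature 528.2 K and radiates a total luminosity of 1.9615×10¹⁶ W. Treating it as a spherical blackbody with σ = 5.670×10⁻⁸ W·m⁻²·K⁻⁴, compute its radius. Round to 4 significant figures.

R ≈ 5.947×10⁵ m

L = 4πR²σT⁴ ⇒ R = √(L/(4πσT⁴)).
σT⁴ = 4413.43 W/m², so R = √(1.9615×10¹⁶/(4π×4413.43)) = 5.947×10⁵ m.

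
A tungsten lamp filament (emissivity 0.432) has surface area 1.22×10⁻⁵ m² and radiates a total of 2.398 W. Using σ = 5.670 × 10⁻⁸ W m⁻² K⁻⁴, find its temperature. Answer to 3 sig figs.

T ≈ 1.68×10³ K

Area A = 1.22×10⁻⁵ m².
P = εσAT⁴ ⇒ T = (P/(εσA))^(1/4) = (2.398/(0.432×5.670×10⁻⁸×1.22×10⁻⁵))^(1/4) = 1.68×10³ K.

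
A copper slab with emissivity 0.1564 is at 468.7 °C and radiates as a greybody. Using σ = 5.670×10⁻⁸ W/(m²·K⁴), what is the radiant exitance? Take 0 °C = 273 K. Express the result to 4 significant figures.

T = 468.7 °C + 273 = 741.7 K.
Stefan–Boltzmann: I = εσT⁴ = 0.1564 × 5.670×10⁻⁸ × (741.7)⁴ = 2684 W/m².

I ≈ 2684 W/m²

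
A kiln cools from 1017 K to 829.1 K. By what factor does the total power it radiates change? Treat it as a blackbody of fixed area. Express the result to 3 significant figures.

P₂/P₁ ≈ 0.442

P ∝ T⁴, so P₂/P₁ = (T₂/T₁)⁴ = (829.1/1017)⁴ = (0.815241)⁴ = 0.442.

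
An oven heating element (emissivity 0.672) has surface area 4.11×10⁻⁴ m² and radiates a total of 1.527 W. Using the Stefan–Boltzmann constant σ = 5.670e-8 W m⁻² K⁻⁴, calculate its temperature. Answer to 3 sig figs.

T ≈ 559 K

Area A = 4.11×10⁻⁴ m².
P = εσAT⁴ ⇒ T = (P/(εσA))^(1/4) = (1.527/(0.672×5.670×10⁻⁸×4.11×10⁻⁴))^(1/4) = 559 K.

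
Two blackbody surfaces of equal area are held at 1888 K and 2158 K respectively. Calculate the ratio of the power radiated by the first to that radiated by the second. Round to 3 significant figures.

With equal areas, P₁/P₂ = (T₁/T₂)⁴ = (1888/2158)⁴ = 0.586.

P₁/P₂ ≈ 0.586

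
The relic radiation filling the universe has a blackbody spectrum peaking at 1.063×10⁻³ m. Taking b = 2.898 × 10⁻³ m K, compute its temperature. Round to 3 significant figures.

T ≈ 2.73 K

Wien's law gives T = b/λ_max = (2.898×10⁻³ m·K)/(1.063×10⁻³ m) = 2.73 K.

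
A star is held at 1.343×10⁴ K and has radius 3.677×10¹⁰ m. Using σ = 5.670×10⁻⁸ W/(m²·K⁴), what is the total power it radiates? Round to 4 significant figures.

Surface area A = 4πR² = 4π(3.677×10¹⁰ m)² = 1.69901×10²² m².
P = σAT⁴ = 5.670×10⁻⁸ × 1.69901×10²² × (1.343×10⁴)⁴ = 3.134×10³¹ W.

P ≈ 3.134×10³¹ W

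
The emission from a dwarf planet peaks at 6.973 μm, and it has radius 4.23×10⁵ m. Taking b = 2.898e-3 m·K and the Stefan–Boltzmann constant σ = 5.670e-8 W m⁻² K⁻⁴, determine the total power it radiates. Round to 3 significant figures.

P ≈ 3.80×10¹⁵ W

Wien's law: T = b/λ_max = 2.898×10⁻³/6.973×10⁻⁶ = 415.603 K.
Surface area A = 4πR² = 4π(4.23×10⁵ m)² = 2.24849×10¹² m².
Then P = σAT⁴ = 5.670×10⁻⁸×2.24849×10¹²×(415.603)⁴ = 3.80×10¹⁵ W.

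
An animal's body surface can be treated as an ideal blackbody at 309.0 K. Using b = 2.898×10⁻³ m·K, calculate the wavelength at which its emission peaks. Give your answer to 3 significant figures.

λ_max ≈ 9.38 μm

Wien's displacement law: λ_max = b/T = (2.898×10⁻³ m·K)/(309.0 K) = 9.379×10⁻⁶ m.
That is 9.38 μm, in the infrared range.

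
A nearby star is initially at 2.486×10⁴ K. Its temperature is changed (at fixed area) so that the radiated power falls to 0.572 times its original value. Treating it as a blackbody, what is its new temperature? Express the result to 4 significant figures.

P ∝ T⁴, so T₂/T₁ = (P₂/P₁)^(1/4) = (0.572)^(1/4) = 0.869659.
T₂ = 2.486×10⁴ × 0.869659 = 2.162×10⁴ K.

T₂ ≈ 2.162×10⁴ K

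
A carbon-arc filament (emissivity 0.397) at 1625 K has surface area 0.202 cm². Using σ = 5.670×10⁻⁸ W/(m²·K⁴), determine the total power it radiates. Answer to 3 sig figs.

P ≈ 3.17 W

Area A = 0.202 cm² = 2.02×10⁻⁵ m².
P = εσAT⁴ = 0.397 × 5.670×10⁻⁸ × 2.02×10⁻⁵ × (1625)⁴ = 3.17 W.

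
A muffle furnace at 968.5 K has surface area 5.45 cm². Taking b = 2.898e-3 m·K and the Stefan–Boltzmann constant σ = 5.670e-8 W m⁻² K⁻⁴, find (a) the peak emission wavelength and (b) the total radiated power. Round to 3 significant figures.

(a) λ_max = b/T = 2.898×10⁻³/968.5 = 2.992×10⁻⁶ m = 2.99×10³ nm.
Area A = 5.45 cm² = 5.45×10⁻⁴ m².
(b) P = σAT⁴ = 5.670×10⁻⁸×5.45×10⁻⁴×(968.5)⁴ = 27.2 W.

λ_max ≈ 2.99×10³ nm; P ≈ 27.2 W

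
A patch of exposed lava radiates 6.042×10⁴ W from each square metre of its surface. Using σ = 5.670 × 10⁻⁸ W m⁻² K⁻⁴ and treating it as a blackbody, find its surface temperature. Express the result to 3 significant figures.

T ≈ 1.02×10³ K

I = σT⁴, so T = (I/σ)^(1/4) = (6.042×10⁴/(5.670×10⁻⁸))^(1/4) = 1.02×10³ K.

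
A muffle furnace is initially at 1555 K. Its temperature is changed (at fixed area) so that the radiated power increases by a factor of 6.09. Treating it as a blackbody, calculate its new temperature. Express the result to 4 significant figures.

T₂ ≈ 2443 K

P ∝ T⁴, so T₂/T₁ = (P₂/P₁)^(1/4) = (6.09)^(1/4) = 1.57092.
T₂ = 1555 × 1.57092 = 2443 K.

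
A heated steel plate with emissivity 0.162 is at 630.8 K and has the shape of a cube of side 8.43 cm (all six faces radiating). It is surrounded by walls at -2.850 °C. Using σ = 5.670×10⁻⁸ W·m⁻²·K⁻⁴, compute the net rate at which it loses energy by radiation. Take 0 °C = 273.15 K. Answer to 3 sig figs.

Surroundings: T = -2.850 °C + 273.15 = 270.300 K.
Area A = 6s² = 6×(0.0843 m)² = 0.0426389 m².
Net radiated power P_net = εσA(T⁴ − T₀⁴) = 0.162×5.670×10⁻⁸×0.0426389×(630.8⁴ − 270.300⁴).
T⁴ − T₀⁴ = 1.58331×10¹¹ − 5.33807×10⁹ = 1.52993×10¹¹ K⁴, so P_net = 59.9 W.

Net loss ≈ 59.9 W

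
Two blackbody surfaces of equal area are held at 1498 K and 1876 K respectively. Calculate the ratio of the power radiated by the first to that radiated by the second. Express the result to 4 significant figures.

P₁/P₂ ≈ 0.4066

With equal areas, P₁/P₂ = (T₁/T₂)⁴ = (1498/1876)⁴ = 0.4066.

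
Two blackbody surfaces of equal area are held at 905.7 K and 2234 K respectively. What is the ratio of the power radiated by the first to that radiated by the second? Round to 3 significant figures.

P₁/P₂ ≈ 0.0270

With equal areas, P₁/P₂ = (T₁/T₂)⁴ = (905.7/2234)⁴ = 0.0270.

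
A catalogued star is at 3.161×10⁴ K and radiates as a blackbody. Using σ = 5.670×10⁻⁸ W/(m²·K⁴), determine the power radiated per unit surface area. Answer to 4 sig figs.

Stefan–Boltzmann: I = σT⁴ = 5.670×10⁻⁸ × (3.161×10⁴)⁴ = 5.661×10¹⁰ W/m².

I ≈ 5.661×10¹⁰ W/m²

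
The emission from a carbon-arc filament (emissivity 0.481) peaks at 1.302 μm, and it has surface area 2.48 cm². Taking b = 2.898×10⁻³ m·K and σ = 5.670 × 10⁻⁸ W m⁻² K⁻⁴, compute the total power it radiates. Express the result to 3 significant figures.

Wien's law: T = b/λ_max = 2.898×10⁻³/1.302×10⁻⁶ = 2225.81 K.
Area A = 2.48 cm² = 2.48×10⁻⁴ m².
Then P = εσAT⁴ = 0.481×5.670×10⁻⁸×2.48×10⁻⁴×(2225.81)⁴ = 166 W.

P ≈ 166 W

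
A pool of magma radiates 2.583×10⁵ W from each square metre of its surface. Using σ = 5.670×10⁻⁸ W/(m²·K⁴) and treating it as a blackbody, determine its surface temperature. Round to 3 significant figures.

I = σT⁴, so T = (I/σ)^(1/4) = (2.583×10⁵/(5.670×10⁻⁸))^(1/4) = 1.46×10³ K.

T ≈ 1.46×10³ K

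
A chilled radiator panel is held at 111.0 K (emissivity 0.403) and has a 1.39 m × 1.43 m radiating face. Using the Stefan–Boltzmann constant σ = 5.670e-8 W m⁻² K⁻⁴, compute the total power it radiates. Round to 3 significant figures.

Area A = 1.39 × 1.43 = 1.9877 m².
P = εσAT⁴ = 0.403 × 5.670×10⁻⁸ × 1.9877 × (111.0)⁴ = 6.89 W.

P ≈ 6.89 W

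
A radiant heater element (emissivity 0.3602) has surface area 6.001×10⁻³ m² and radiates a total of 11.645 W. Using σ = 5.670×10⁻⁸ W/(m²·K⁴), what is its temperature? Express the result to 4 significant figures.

T ≈ 555.2 K

Area A = 6.001×10⁻³ m².
P = εσAT⁴ ⇒ T = (P/(εσA))^(1/4) = (11.645/(0.3602×5.670×10⁻⁸×6.001×10⁻³))^(1/4) = 555.2 K.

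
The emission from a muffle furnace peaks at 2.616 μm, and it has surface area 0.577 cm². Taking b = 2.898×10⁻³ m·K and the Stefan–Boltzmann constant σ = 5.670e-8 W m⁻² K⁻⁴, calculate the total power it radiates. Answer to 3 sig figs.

Wien's law: T = b/λ_max = 2.898×10⁻³/2.616×10⁻⁶ = 1107.80 K.
Area A = 0.577 cm² = 5.77×10⁻⁵ m².
Then P = σAT⁴ = 5.670×10⁻⁸×5.77×10⁻⁵×(1107.80)⁴ = 4.93 W.

P ≈ 4.93 W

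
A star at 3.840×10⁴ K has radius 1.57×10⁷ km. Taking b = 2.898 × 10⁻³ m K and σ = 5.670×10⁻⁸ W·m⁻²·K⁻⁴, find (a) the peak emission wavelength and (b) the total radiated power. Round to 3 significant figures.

λ_max ≈ 75.5 nm; P ≈ 3.82×10³² W

(a) λ_max = b/T = 2.898×10⁻³/3.840×10⁴ = 7.547×10⁻⁸ m = 75.5 nm.
Surface area A = 4πR² = 4π(1.57×10¹⁰ m)² = 3.09748×10²¹ m².
(b) P = σAT⁴ = 5.670×10⁻⁸×3.09748×10²¹×(3.840×10⁴)⁴ = 3.82×10³² W.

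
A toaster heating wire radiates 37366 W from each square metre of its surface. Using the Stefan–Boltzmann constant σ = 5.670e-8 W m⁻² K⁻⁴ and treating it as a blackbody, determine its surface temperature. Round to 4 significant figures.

I = σT⁴, so T = (I/σ)^(1/4) = (37366/(5.670×10⁻⁸))^(1/4) = 901.0 K.

T ≈ 901.0 K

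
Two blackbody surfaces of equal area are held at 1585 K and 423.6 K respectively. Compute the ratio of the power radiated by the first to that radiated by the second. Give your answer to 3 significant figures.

With equal areas, P₁/P₂ = (T₁/T₂)⁴ = (1585/423.6)⁴ = 196.

P₁/P₂ ≈ 196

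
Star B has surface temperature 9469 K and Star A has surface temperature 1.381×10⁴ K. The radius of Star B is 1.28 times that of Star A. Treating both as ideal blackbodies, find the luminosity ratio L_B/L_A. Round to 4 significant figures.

L_B/L_A ≈ 0.3621

L ∝ R²T⁴, so L_B/L_A = (R_B/R_A)²(T_B/T_A)⁴ = (1.28)² × (9469/1.381×10⁴)⁴ = 1.6384 × 0.221025 = 0.3621.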